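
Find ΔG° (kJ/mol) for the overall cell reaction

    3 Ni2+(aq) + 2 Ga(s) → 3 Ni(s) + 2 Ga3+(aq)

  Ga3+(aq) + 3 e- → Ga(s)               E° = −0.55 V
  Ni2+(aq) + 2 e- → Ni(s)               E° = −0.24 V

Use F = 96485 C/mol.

−179 kJ/mol

In the reaction as written Ni2+(aq) is reduced, so the Ni²⁺/Ni couple is the cathode and Ga³⁺/Ga is the anode.
E°cell = −0.24 − (−0.55) = +0.31 V; balancing electrons gives n = 6.
ΔG° = −nFE°cell = −(6)(96485)(+0.31) J/mol = −179 kJ/mol.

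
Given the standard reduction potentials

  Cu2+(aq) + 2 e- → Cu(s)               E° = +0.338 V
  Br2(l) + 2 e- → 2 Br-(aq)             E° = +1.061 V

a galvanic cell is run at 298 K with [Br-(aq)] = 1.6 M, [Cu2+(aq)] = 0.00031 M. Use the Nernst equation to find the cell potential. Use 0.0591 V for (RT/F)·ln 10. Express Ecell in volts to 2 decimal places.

The Br₂/Br⁻ couple has the more positive E°, so it is the cathode; Cu²⁺/Cu is the anode.
E°cell = +1.061 − (+0.338) = +0.723 V, with n = 2 electrons transferred.
For the overall reaction Br2(l) + Cu(s) → 2 Br-(aq) + Cu2+(aq), Q = [Br-(aq)]^2·[Cu2+(aq)] = 0.000794, giving log Q = −3.100.
Applying E = E° − (RT ln10/nF)·log Q gives +0.723 − (0.0591/2)(−3.100) = +0.81 V.

+0.81 V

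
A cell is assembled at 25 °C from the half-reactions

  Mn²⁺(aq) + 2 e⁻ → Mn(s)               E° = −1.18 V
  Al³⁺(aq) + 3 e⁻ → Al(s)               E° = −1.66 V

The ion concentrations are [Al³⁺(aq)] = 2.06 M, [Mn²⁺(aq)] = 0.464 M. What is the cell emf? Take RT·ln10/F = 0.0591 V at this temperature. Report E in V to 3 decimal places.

Mn²⁺/Mn is reduced (cathode, E° = −1.18 V) and Al³⁺/Al is oxidized (anode).
The standard potential is −1.18 − (−1.66) = +0.48 V and the balanced reaction transfers n = 6 electrons.
The balanced reaction is 3 Mn²⁺(aq) + 2 Al(s) → 3 Mn(s) + 2 Al³⁺(aq), so Q = [Al³⁺(aq)]^2 / [Mn²⁺(aq)]^3 = 42.5 and log Q = 1.628.
By the Nernst equation, E = +0.48 − (0.0591/6)·(1.628) = +0.464 V.

+0.464 V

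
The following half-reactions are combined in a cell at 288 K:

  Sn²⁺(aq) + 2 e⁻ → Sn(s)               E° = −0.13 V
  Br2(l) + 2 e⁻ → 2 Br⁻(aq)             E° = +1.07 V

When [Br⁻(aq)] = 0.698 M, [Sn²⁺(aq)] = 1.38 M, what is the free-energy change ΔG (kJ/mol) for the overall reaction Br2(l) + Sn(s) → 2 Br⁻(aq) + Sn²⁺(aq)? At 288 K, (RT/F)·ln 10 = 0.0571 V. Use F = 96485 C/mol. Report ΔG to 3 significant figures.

−233 kJ/mol

E°cell = +1.07 − (−0.13) = +1.20 V; the balanced reaction transfers n = 2 electrons.
Here Q = [Br⁻(aq)]^2·[Sn²⁺(aq)] = 0.672 (log Q = −0.172), giving E = +1.20 − (0.0571/2)·(−0.172) = +1.2049 V.
ΔG = −nFE = −(2)(96485)(+1.2049) J/mol = −233 kJ/mol.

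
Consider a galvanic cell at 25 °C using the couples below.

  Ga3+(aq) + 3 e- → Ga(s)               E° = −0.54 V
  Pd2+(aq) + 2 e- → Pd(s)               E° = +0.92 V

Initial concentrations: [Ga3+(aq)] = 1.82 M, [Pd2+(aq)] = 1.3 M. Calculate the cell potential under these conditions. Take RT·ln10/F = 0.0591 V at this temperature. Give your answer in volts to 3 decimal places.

+1.458 V

The Pd²⁺/Pd couple has the more positive E°, so it is the cathode; Ga³⁺/Ga is the anode.
The standard potential is +0.92 − (−0.54) = +1.46 V and the balanced reaction transfers n = 6 electrons.
The balanced reaction is 3 Pd2+(aq) + 2 Ga(s) → 3 Pd(s) + 2 Ga3+(aq), so Q = [Ga3+(aq)]^2 / [Pd2+(aq)]^3 = 1.51 and log Q = 0.178.
E = E° − (0.0591/n)·log Q = +1.46 − (0.0591/6)(0.178) = +1.458 V.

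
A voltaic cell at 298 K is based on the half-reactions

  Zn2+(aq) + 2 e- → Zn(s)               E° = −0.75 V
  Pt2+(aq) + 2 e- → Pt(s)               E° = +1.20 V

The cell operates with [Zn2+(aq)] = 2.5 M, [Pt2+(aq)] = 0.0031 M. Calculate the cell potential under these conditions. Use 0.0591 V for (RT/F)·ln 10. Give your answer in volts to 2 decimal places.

Since E°(Pt²⁺/Pt) > E°(Zn²⁺/Zn), Pt²⁺/Pt serves as the cathode.
The standard potential is +1.20 − (−0.75) = +1.95 V and the balanced reaction transfers n = 2 electrons.
Balancing gives Pt2+(aq) + Zn(s) → Pt(s) + Zn2+(aq); hence Q = [Zn2+(aq)] / [Pt2+(aq)] = 806 (log Q = 2.907).
E = E° − (0.0591/n)·log Q = +1.95 − (0.0591/2)(2.907) = +1.86 V.

+1.86 V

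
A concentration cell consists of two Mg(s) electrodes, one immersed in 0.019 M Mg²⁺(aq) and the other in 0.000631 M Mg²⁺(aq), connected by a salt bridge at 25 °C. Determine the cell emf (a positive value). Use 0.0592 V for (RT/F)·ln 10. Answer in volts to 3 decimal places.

For a concentration cell E°cell = 0, since both electrodes use the same couple.
The compartment with the higher Mg²⁺(aq) concentration (0.019 M) acts as the cathode; ions are reduced there and produced at the dilute (0.000631 M) anode.
With n = 2, Ecell = −(0.0592/2)·log([dilute]/[conc]) = −(0.0592/2)·log(0.000631/0.019) = +0.044 V.

0.044 V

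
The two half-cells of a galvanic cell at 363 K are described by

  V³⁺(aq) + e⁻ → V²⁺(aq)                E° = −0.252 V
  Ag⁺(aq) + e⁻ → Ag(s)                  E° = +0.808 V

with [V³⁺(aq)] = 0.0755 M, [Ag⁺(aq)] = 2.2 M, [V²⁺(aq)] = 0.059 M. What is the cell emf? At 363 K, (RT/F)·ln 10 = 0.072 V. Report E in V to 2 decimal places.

Since E°(Ag⁺/Ag) > E°(V³⁺/V²⁺), Ag⁺/Ag serves as the cathode.
E°cell = E°cat − E°an = +0.808 − (−0.252) = +1.060 V; n = 1.
The balanced reaction is Ag⁺(aq) + V²⁺(aq) → Ag(s) + V³⁺(aq), so Q = [V³⁺(aq)] / ([Ag⁺(aq)]·[V²⁺(aq)]) = 0.582 and log Q = −0.235.
By the Nernst equation, E = +1.060 − (0.072/1)·(−0.235) = +1.08 V.

+1.08 V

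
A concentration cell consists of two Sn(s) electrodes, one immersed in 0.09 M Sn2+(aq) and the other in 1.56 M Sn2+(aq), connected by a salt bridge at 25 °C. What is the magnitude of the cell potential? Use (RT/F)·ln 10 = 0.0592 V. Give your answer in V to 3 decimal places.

For a concentration cell E°cell = 0, since both electrodes use the same couple.
The compartment with the higher Sn2+(aq) concentration (1.56 M) acts as the cathode; ions are reduced there and produced at the dilute (0.09 M) anode.
With n = 2, Ecell = −(0.0592/2)·log([dilute]/[conc]) = −(0.0592/2)·log(0.09/1.56) = +0.037 V.

0.037 V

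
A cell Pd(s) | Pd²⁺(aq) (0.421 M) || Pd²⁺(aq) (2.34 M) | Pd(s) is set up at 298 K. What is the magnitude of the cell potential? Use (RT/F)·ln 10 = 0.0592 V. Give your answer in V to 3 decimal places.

0.022 V

For a concentration cell E°cell = 0, since both electrodes use the same couple.
The compartment with the higher Pd²⁺(aq) concentration (2.34 M) acts as the cathode; ions are reduced there and produced at the dilute (0.421 M) anode.
With n = 2, Ecell = −(0.0592/2)·log([dilute]/[conc]) = −(0.0592/2)·log(0.421/2.34) = +0.022 V.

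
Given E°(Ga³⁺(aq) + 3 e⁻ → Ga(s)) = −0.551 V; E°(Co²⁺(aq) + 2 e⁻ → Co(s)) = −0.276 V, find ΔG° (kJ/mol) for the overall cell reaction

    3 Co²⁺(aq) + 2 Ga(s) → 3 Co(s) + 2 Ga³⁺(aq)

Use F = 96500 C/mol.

−159 kJ/mol

In the reaction as written Co²⁺(aq) is reduced, so the Co²⁺/Co couple is the cathode and Ga³⁺/Ga is the anode.
E°cell = −0.276 − (−0.551) = +0.275 V; balancing electrons gives n = 6.
ΔG° = −nFE°cell = −(6)(96500)(+0.275) J/mol = −159 kJ/mol.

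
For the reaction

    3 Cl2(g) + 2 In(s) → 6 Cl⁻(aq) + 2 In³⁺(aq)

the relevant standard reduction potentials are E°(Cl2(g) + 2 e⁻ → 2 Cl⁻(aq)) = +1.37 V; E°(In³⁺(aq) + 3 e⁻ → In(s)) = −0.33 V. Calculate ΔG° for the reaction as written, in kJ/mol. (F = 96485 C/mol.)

−984 kJ/mol

In the reaction as written Cl2(g) is reduced, so the Cl₂/Cl⁻ couple is the cathode and In³⁺/In is the anode.
E°cell = +1.37 − (−0.33) = +1.70 V; balancing electrons gives n = 6.
ΔG° = −nFE°cell = −(6)(96485)(+1.70) J/mol = −984 kJ/mol.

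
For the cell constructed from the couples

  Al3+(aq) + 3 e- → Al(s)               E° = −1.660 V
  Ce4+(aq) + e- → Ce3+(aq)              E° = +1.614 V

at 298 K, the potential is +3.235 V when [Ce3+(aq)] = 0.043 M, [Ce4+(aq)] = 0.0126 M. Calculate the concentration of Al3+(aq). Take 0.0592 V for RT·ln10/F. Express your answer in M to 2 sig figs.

With Ce⁴⁺/Ce³⁺ at the cathode and Al³⁺/Al at the anode, E°cell = +1.614 − (−1.660) = +3.274 V (n = 3).
Rearranging E = E° − (0.0592/n)·log Q gives log Q = 3(+3.274 − (+3.235))/0.0592 = 1.976.
The balanced reaction is 3 Ce4+(aq) + Al(s) → 3 Ce3+(aq) + Al3+(aq), so Q = ([Ce3+(aq)]^3·[Al3+(aq)]) / [Ce4+(aq)]^3.
Substituting the known concentrations and solving, log [Al3+(aq)] = 0.377 and [Al3+(aq)] = 2.4 M.

2.4 M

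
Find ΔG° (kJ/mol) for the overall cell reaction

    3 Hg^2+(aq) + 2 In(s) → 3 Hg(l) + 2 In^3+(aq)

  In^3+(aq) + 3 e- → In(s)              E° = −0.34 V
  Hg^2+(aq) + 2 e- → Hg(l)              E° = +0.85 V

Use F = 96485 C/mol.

In the reaction as written Hg^2+(aq) is reduced, so the Hg²⁺/Hg couple is the cathode and In³⁺/In is the anode.
E°cell = +0.85 − (−0.34) = +1.19 V; balancing electrons gives n = 6.
ΔG° = −nFE°cell = −(6)(96485)(+1.19) J/mol = −689 kJ/mol.

−689 kJ/mol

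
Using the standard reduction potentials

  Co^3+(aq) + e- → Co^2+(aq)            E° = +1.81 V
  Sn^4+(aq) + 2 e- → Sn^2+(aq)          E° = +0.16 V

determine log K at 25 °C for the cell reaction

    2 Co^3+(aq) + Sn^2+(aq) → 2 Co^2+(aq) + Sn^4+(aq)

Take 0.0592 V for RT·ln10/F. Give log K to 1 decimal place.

The Co³⁺/Co²⁺ couple is reduced (cathode); E°cell = +1.81 − (+0.16) = +1.65 V with n = 2.
At equilibrium E = 0, so log K = nE°cell / 0.0592 = (2)(+1.65) / 0.0592 = 55.7.

log K = 55.7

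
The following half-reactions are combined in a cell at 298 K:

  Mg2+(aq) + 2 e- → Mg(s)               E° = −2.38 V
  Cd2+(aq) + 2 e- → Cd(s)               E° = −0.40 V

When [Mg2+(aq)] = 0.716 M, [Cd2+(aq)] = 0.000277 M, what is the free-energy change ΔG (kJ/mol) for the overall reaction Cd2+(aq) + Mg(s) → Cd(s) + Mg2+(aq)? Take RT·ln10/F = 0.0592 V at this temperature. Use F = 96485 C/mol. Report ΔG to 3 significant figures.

−363 kJ/mol

E°cell = −0.40 − (−2.38) = +1.98 V; the balanced reaction transfers n = 2 electrons.
Here Q = [Mg2+(aq)] / [Cd2+(aq)] = 2.58×10^3 (log Q = 3.412), giving E = +1.98 − (0.0592/2)·(3.412) = +1.8790 V.
ΔG = −nFE = −(2)(96485)(+1.8790) J/mol = −363 kJ/mol.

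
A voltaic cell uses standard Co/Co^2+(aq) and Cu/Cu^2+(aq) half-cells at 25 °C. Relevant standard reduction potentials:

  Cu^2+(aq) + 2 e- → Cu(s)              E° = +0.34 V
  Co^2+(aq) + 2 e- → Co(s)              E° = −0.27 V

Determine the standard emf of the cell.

+0.61 V

Of the two couples in this cell, the one with the more positive reduction potential is reduced at the cathode: here that is Cu²⁺/Cu (+0.34 V); Co²⁺/Co (−0.27 V) is the anode.
E°cell = E°(cathode) − E°(anode) = +0.34 − (−0.27) = +0.61 V.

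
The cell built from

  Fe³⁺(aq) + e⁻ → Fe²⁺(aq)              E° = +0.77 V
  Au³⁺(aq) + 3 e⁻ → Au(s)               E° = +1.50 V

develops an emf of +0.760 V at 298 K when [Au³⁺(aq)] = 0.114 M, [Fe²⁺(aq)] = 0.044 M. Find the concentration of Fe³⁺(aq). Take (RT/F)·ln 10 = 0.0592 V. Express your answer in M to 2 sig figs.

With Au³⁺/Au at the cathode and Fe³⁺/Fe²⁺ at the anode, E°cell = +1.50 − (+0.77) = +0.73 V (n = 3).
Since E = E° − (0.0592/n)·log Q, log Q = n(E° − E)/0.0592 = −1.520.
Balancing electrons gives Au³⁺(aq) + 3 Fe²⁺(aq) → Au(s) + 3 Fe³⁺(aq); thus Q = [Fe³⁺(aq)]^3 / ([Au³⁺(aq)]·[Fe²⁺(aq)]^3).
Isolating [Fe³⁺(aq)] in Q = 10^{−1.520} yields log [Fe³⁺(aq)] = −2.178, i.e. 0.0066 M.

0.0066 M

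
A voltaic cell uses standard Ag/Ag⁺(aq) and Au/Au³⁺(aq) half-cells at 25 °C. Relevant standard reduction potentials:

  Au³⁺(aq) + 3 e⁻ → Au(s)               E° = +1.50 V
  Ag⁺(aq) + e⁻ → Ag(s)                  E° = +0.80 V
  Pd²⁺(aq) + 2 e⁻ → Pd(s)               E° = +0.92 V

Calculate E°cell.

+0.70 V

Of the two couples in this cell, the one with the more positive reduction potential is reduced at the cathode: here that is Au³⁺/Au (+1.50 V); Ag⁺/Ag (+0.80 V) is the anode.
E°cell = E°(cathode) − E°(anode) = +1.50 − (+0.80) = +0.70 V.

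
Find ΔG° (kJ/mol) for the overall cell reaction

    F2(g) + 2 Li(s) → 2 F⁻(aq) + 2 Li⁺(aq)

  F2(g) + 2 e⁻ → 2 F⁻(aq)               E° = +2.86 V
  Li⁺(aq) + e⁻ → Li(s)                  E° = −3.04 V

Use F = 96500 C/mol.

−1139 kJ/mol

In the reaction as written F2(g) is reduced, so the F₂/F⁻ couple is the cathode and Li⁺/Li is the anode.
E°cell = +2.86 − (−3.04) = +5.90 V; balancing electrons gives n = 2.
ΔG° = −nFE°cell = −(2)(96500)(+5.90) J/mol = −1139 kJ/mol.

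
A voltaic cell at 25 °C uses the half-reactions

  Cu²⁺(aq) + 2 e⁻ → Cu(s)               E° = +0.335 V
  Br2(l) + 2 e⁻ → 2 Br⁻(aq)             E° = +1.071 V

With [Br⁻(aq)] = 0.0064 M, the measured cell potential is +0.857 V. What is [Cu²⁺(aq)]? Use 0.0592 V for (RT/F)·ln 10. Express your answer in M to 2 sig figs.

Br₂/Br⁻ is the cathode (higher E°); E°cell = +1.071 − (+0.335) = +0.736 V with n = 2.
Rearranging E = E° − (0.0592/n)·log Q gives log Q = 2(+0.736 − (+0.857))/0.0592 = −4.088.
The balanced reaction is Br2(l) + Cu(s) → 2 Br⁻(aq) + Cu²⁺(aq), so Q = [Br⁻(aq)]^2·[Cu²⁺(aq)].
Substituting the known concentrations and solving, log [Cu²⁺(aq)] = 0.300 and [Cu²⁺(aq)] = 2.0 M.

2.0 M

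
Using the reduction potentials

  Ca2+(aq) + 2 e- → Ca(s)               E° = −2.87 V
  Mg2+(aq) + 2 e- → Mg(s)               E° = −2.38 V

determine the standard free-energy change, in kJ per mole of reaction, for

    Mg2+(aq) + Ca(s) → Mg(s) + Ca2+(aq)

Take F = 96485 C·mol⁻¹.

−94.6 kJ/mol

In the reaction as written Mg2+(aq) is reduced, so the Mg²⁺/Mg couple is the cathode and Ca²⁺/Ca is the anode.
E°cell = −2.38 − (−2.87) = +0.49 V; balancing electrons gives n = 2.
ΔG° = −nFE°cell = −(2)(96485)(+0.49) J/mol = −94.6 kJ/mol.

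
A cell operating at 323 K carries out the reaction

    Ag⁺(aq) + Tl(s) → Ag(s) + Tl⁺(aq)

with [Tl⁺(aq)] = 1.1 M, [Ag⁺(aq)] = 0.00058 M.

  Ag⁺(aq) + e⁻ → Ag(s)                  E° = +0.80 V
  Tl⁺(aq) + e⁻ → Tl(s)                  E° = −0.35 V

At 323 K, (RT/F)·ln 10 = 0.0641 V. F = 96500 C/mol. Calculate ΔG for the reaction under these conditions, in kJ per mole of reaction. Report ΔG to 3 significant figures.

The standard cell potential is +0.80 − (−0.35) = +1.15 V, with n = 1 electron in the balanced equation.
Q = [Tl⁺(aq)] / [Ag⁺(aq)] = 1.9×10^3, so log Q = 3.278 and E = +1.15 − (0.0641/1)(3.278) = +0.9399 V.
Finally ΔG = −nFE = −(1)(96500 C/mol)(+0.9399 V) = −90.7 kJ/mol.

−90.7 kJ/mol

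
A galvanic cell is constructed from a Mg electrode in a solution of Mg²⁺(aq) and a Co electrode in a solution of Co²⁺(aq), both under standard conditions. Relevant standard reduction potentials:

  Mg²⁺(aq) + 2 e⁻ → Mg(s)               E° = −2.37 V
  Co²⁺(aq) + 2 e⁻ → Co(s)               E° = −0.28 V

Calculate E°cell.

The Co²⁺/Co couple has the higher E°, so Co ion is reduced (cathode) and Mg is oxidized (anode).
E°cell = E°(cathode) − E°(anode) = −0.28 − (−2.37) = +2.09 V.

+2.09 V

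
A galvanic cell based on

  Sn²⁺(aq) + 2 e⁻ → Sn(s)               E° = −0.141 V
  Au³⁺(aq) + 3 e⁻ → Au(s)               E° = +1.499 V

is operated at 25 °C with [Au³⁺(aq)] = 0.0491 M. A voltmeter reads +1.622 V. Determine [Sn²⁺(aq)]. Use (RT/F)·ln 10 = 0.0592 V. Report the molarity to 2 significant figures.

0.54 M

With Au³⁺/Au at the cathode and Sn²⁺/Sn at the anode, E°cell = +1.499 − (−0.141) = +1.640 V (n = 6).
Since E = E° − (0.0592/n)·log Q, log Q = n(E° − E)/0.0592 = 1.824.
For 2 Au³⁺(aq) + 3 Sn(s) → 2 Au(s) + 3 Sn²⁺(aq), the reaction quotient is Q = [Sn²⁺(aq)]^3 / [Au³⁺(aq)]^2.
Isolating [Sn²⁺(aq)] in Q = 10^{1.824} yields log [Sn²⁺(aq)] = −0.265, i.e. 0.54 M.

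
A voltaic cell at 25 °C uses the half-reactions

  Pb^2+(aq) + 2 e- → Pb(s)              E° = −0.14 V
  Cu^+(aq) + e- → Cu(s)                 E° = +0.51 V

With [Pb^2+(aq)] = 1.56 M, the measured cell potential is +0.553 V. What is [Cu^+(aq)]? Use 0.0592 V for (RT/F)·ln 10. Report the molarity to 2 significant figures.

The Cu⁺/Cu couple has the larger reduction potential, so it is the cathode: E°cell = +0.51 − (−0.14) = +0.65 V and n = 2.
From the Nernst equation, log Q = n(E° − E)/0.0592 = 2·(+0.65 − (+0.553))/0.0592 = 3.277.
The balanced reaction is 2 Cu^+(aq) + Pb(s) → 2 Cu(s) + Pb^2+(aq), so Q = [Pb^2+(aq)] / [Cu^+(aq)]^2.
Solving for the unknown gives log [Cu^+(aq)] = −1.542, so [Cu^+(aq)] ≈ 0.029 M.

0.029 M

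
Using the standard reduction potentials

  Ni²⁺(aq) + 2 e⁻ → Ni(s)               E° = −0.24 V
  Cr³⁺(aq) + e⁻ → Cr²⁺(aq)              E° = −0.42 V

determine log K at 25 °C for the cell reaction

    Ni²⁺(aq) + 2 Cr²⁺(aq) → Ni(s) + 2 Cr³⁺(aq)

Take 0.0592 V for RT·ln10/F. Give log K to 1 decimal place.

log K = 6.1

The Ni²⁺/Ni couple is reduced (cathode); E°cell = −0.24 − (−0.42) = +0.18 V with n = 2.
At equilibrium E = 0, so log K = nE°cell / 0.0592 = (2)(+0.18) / 0.0592 = 6.1.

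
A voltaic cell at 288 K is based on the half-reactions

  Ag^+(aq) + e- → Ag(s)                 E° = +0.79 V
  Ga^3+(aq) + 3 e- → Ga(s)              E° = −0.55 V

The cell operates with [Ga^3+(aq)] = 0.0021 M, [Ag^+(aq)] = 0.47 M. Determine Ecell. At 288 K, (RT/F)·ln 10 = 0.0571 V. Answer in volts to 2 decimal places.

Since E°(Ag⁺/Ag) > E°(Ga³⁺/Ga), Ag⁺/Ag serves as the cathode.
E°cell = +0.79 − (−0.55) = +1.34 V, with n = 3 electrons transferred.
The balanced reaction is 3 Ag^+(aq) + Ga(s) → 3 Ag(s) + Ga^3+(aq), so Q = [Ga^3+(aq)] / [Ag^+(aq)]^3 = 0.0202 and log Q = −1.694.
By the Nernst equation, E = +1.34 − (0.0571/3)·(−1.694) = +1.37 V.

+1.37 V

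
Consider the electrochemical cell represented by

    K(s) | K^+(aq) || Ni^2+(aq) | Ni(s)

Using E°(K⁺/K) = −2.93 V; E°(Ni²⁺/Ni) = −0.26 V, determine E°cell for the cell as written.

By convention the left-hand electrode in cell notation is the anode (oxidation) and the right-hand electrode is the cathode (reduction).
E°cell = E°(right) − E°(left) = −0.26 − (−2.93) = +2.67 V.

+2.67 V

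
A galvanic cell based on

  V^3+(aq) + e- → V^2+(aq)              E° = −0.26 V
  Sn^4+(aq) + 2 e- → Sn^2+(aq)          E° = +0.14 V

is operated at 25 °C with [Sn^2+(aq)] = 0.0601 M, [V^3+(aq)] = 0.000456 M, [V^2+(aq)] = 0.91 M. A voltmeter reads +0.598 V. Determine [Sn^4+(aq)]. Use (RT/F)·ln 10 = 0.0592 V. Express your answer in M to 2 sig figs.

0.074 M

With Sn⁴⁺/Sn²⁺ at the cathode and V³⁺/V²⁺ at the anode, E°cell = +0.14 − (−0.26) = +0.40 V (n = 2).
Since E = E° − (0.0592/n)·log Q, log Q = n(E° − E)/0.0592 = −6.689.
The balanced reaction is Sn^4+(aq) + 2 V^2+(aq) → Sn^2+(aq) + 2 V^3+(aq), so Q = ([Sn^2+(aq)]·[V^3+(aq)]^2) / ([Sn^4+(aq)]·[V^2+(aq)]^2).
Substituting the known concentrations and solving, log [Sn^4+(aq)] = −1.132 and [Sn^4+(aq)] = 0.074 M.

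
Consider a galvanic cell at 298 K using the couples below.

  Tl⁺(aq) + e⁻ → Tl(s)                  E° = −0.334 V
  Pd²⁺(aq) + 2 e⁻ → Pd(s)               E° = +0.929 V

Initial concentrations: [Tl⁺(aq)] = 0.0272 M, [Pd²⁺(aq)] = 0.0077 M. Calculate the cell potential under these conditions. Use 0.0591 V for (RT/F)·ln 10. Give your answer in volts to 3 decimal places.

+1.293 V

Pd²⁺/Pd is reduced (cathode, E° = +0.929 V) and Tl⁺/Tl is oxidized (anode).
E°cell = +0.929 − (−0.334) = +1.263 V, with n = 2 electrons transferred.
For the overall reaction Pd²⁺(aq) + 2 Tl(s) → Pd(s) + 2 Tl⁺(aq), Q = [Tl⁺(aq)]^2 / [Pd²⁺(aq)] = 0.0961, giving log Q = −1.017.
E = E° − (0.0591/n)·log Q = +1.263 − (0.0591/2)(−1.017) = +1.293 V.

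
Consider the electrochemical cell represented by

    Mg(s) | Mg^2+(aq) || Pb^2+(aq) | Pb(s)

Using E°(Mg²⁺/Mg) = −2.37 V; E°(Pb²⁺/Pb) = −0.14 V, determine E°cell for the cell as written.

+2.23 V

By convention the left-hand electrode in cell notation is the anode (oxidation) and the right-hand electrode is the cathode (reduction).
E°cell = E°(right) − E°(left) = −0.14 − (−2.37) = +2.23 V.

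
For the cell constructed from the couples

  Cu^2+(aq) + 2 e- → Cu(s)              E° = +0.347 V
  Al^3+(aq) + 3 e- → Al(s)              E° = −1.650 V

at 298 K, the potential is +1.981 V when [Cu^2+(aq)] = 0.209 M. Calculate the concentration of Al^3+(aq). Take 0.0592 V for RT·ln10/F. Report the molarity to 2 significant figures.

The Cu²⁺/Cu couple has the larger reduction potential, so it is the cathode: E°cell = +0.347 − (−1.650) = +1.997 V and n = 6.
Since E = E° − (0.0592/n)·log Q, log Q = n(E° − E)/0.0592 = 1.622.
For 3 Cu^2+(aq) + 2 Al(s) → 3 Cu(s) + 2 Al^3+(aq), the reaction quotient is Q = [Al^3+(aq)]^2 / [Cu^2+(aq)]^3.
Substituting the known concentrations and solving, log [Al^3+(aq)] = −0.209 and [Al^3+(aq)] = 0.62 M.

0.62 M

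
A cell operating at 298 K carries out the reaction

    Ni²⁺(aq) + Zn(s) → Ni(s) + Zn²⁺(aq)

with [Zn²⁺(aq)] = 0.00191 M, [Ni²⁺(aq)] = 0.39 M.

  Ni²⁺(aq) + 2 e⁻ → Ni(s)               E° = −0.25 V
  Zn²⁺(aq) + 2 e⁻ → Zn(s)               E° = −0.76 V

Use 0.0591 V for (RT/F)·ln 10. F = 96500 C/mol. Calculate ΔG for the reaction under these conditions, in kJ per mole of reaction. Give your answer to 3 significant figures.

−112 kJ/mol

The standard cell potential is −0.25 − (−0.76) = +0.51 V, with n = 2 electrons in the balanced equation.
Here Q = [Zn²⁺(aq)] / [Ni²⁺(aq)] = 0.0049 (log Q = −2.310), giving E = +0.51 − (0.0591/2)·(−2.310) = +0.5783 V.
Then ΔG = −nFE = −2 × 96500 × +0.5783 J/mol = −112 kJ/mol.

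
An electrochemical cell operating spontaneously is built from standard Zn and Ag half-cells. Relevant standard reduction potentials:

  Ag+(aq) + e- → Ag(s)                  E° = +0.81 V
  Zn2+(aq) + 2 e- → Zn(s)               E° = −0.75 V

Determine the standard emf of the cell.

+1.56 V

The Ag⁺/Ag couple has the higher E°, so Ag ion is reduced (cathode) and Zn is oxidized (anode).
E°cell = E°(cathode) − E°(anode) = +0.81 − (−0.75) = +1.56 V.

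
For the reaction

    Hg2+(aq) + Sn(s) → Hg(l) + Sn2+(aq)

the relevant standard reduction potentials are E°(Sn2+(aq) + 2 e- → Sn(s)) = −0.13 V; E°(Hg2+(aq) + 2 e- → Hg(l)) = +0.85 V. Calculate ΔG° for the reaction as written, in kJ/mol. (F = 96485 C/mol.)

In the reaction as written Hg2+(aq) is reduced, so the Hg²⁺/Hg couple is the cathode and Sn²⁺/Sn is the anode.
E°cell = +0.85 − (−0.13) = +0.98 V; balancing electrons gives n = 2.
ΔG° = −nFE°cell = −(2)(96485)(+0.98) J/mol = −189 kJ/mol.

−189 kJ/mol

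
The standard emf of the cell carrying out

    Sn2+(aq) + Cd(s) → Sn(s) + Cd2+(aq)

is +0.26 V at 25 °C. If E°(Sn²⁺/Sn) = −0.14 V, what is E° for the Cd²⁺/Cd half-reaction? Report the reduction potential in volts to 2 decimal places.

−0.40 V

In the reaction as written the Sn²⁺/Sn couple is reduced (cathode) and Cd²⁺/Cd is oxidized (anode), so E°cell = E°(Sn²⁺/Sn) − E°(Cd²⁺/Cd).
E°(Cd²⁺/Cd) = E°(cathode) − E°cell = −0.14 − (+0.26) = −0.40 V.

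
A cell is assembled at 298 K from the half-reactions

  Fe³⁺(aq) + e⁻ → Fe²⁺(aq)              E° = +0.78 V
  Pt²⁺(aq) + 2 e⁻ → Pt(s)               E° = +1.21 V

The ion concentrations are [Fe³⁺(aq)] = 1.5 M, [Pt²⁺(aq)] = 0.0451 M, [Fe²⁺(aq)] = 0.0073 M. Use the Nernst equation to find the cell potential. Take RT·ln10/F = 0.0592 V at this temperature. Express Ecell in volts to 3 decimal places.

Pt²⁺/Pt is reduced (cathode, E° = +1.21 V) and Fe³⁺/Fe²⁺ is oxidized (anode).
E°cell = +1.21 − (+0.78) = +0.43 V, with n = 2 electrons transferred.
For the overall reaction Pt²⁺(aq) + 2 Fe²⁺(aq) → Pt(s) + 2 Fe³⁺(aq), Q = [Fe³⁺(aq)]^2 / ([Pt²⁺(aq)]·[Fe²⁺(aq)]^2) = 9.36×10^5, giving log Q = 5.971.
E = E° − (0.0592/n)·log Q = +0.43 − (0.0592/2)(5.971) = +0.253 V.

+0.253 V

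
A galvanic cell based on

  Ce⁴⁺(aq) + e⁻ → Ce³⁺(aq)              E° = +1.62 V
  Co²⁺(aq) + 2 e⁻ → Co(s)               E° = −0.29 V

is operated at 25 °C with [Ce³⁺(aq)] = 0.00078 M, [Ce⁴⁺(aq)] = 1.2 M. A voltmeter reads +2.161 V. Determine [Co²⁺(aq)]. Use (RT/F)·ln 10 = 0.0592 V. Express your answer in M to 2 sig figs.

0.0078 M

With Ce⁴⁺/Ce³⁺ at the cathode and Co²⁺/Co at the anode, E°cell = +1.62 − (−0.29) = +1.91 V (n = 2).
Rearranging E = E° − (0.0592/n)·log Q gives log Q = 2(+1.91 − (+2.161))/0.0592 = −8.480.
For 2 Ce⁴⁺(aq) + Co(s) → 2 Ce³⁺(aq) + Co²⁺(aq), the reaction quotient is Q = ([Ce³⁺(aq)]^2·[Co²⁺(aq)]) / [Ce⁴⁺(aq)]^2.
Solving for the unknown gives log [Co²⁺(aq)] = −2.106, so [Co²⁺(aq)] ≈ 0.0078 M.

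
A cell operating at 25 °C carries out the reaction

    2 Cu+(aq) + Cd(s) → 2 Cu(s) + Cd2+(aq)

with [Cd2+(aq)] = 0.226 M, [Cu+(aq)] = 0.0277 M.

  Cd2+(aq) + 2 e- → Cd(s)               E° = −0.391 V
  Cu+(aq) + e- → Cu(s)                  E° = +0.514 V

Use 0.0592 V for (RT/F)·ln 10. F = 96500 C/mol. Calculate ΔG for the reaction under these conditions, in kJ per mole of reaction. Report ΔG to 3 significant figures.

−161 kJ/mol

With Cu⁺/Cu reduced at the cathode, E°cell = +0.514 − (−0.391) = +0.905 V and n = 2.
The reaction quotient is [Cd2+(aq)] / [Cu+(aq)]^2 = 295; by Nernst, E = +0.905 − (0.0592/2)(2.469) = +0.8319 V.
ΔG = −nFE = −(2)(96500)(+0.8319) J/mol = −161 kJ/mol.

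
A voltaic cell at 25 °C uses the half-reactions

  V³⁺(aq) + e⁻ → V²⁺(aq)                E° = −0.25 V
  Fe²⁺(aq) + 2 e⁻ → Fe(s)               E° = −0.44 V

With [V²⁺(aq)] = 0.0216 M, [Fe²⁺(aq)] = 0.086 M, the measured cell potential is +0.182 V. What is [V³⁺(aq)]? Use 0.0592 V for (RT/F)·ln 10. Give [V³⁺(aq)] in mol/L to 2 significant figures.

With V³⁺/V²⁺ at the cathode and Fe²⁺/Fe at the anode, E°cell = −0.25 − (−0.44) = +0.19 V (n = 2).
Since E = E° − (0.0592/n)·log Q, log Q = n(E° − E)/0.0592 = 0.270.
Balancing electrons gives 2 V³⁺(aq) + Fe(s) → 2 V²⁺(aq) + Fe²⁺(aq); thus Q = ([V²⁺(aq)]^2·[Fe²⁺(aq)]) / [V³⁺(aq)]^2.
Solving for the unknown gives log [V³⁺(aq)] = −2.333, so [V³⁺(aq)] ≈ 0.0046 M.

0.0046 M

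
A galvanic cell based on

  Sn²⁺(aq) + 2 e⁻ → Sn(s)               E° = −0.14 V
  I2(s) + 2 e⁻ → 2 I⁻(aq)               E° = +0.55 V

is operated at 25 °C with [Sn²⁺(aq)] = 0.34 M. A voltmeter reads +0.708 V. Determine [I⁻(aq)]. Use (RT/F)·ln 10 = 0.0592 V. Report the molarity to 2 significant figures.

0.85 M

I₂/I⁻ is the cathode (higher E°); E°cell = +0.55 − (−0.14) = +0.69 V with n = 2.
Rearranging E = E° − (0.0592/n)·log Q gives log Q = 2(+0.69 − (+0.708))/0.0592 = −0.608.
The balanced reaction is I2(s) + Sn(s) → 2 I⁻(aq) + Sn²⁺(aq), so Q = [I⁻(aq)]^2·[Sn²⁺(aq)].
Isolating [I⁻(aq)] in Q = 10^{−0.608} yields log [I⁻(aq)] = −0.070, i.e. 0.85 M.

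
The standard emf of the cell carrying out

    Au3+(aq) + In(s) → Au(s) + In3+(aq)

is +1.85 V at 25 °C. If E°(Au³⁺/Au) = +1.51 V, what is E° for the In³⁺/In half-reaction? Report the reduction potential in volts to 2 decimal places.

−0.34 V

In the reaction as written the Au³⁺/Au couple is reduced (cathode) and In³⁺/In is oxidized (anode), so E°cell = E°(Au³⁺/Au) − E°(In³⁺/In).
E°(In³⁺/In) = E°(cathode) − E°cell = +1.51 − (+1.85) = −0.34 V.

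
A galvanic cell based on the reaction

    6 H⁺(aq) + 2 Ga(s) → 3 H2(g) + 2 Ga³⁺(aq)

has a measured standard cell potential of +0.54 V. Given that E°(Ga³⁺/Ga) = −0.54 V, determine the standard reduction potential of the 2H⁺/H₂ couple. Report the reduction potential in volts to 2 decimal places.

+0.00 V

In the reaction as written the 2H⁺/H₂ couple is reduced (cathode) and Ga³⁺/Ga is oxidized (anode), so E°cell = E°(2H⁺/H₂) − E°(Ga³⁺/Ga).
E°(2H⁺/H₂) = E°cell + E°(anode) = +0.54 + (−0.54) = +0.00 V.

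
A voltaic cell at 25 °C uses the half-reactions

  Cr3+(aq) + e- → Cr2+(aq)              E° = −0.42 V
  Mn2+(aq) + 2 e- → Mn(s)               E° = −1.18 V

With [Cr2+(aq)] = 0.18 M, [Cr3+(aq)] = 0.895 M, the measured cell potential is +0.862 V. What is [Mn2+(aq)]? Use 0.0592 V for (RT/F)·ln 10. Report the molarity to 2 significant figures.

The Cr³⁺/Cr²⁺ couple has the larger reduction potential, so it is the cathode: E°cell = −0.42 − (−1.18) = +0.76 V and n = 2.
Since E = E° − (0.0592/n)·log Q, log Q = n(E° − E)/0.0592 = −3.446.
Balancing electrons gives 2 Cr3+(aq) + Mn(s) → 2 Cr2+(aq) + Mn2+(aq); thus Q = ([Cr2+(aq)]^2·[Mn2+(aq)]) / [Cr3+(aq)]^2.
Solving for the unknown gives log [Mn2+(aq)] = −2.053, so [Mn2+(aq)] ≈ 0.0089 M.

0.0089 M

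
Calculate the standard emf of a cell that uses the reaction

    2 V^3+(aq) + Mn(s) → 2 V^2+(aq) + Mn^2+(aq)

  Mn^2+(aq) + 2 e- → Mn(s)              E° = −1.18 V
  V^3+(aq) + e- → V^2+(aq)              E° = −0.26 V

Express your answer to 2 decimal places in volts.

+0.92 V

In the reaction as written, V^3+(aq) is reduced (cathode) and Mn^2+(aq) is produced by oxidation at the anode.
E°cell = E°(cathode) − E°(anode) = −0.26 − (−1.18) = +0.92 V.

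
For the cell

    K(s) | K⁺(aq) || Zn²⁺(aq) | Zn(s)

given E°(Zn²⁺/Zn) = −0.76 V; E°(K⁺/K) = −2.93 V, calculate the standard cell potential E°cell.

By convention the left-hand electrode in cell notation is the anode (oxidation) and the right-hand electrode is the cathode (reduction).
E°cell = E°(right) − E°(left) = −0.76 − (−2.93) = +2.17 V.

+2.17 V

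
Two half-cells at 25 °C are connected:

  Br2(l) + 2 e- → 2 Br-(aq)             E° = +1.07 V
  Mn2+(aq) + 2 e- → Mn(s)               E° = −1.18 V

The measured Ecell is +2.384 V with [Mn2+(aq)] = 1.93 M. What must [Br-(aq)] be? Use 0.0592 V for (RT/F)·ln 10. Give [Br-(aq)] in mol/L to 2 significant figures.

With Br₂/Br⁻ at the cathode and Mn²⁺/Mn at the anode, E°cell = +1.07 − (−1.18) = +2.25 V (n = 2).
Rearranging E = E° − (0.0592/n)·log Q gives log Q = 2(+2.25 − (+2.384))/0.0592 = −4.527.
The balanced reaction is Br2(l) + Mn(s) → 2 Br-(aq) + Mn2+(aq), so Q = [Br-(aq)]^2·[Mn2+(aq)].
Solving for the unknown gives log [Br-(aq)] = −2.406, so [Br-(aq)] ≈ 0.0039 M.

0.0039 M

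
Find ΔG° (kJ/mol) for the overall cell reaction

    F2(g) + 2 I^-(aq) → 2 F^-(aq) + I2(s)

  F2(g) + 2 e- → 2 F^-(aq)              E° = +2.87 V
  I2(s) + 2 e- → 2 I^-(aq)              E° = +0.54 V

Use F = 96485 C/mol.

−450 kJ/mol

In the reaction as written F2(g) is reduced, so the F₂/F⁻ couple is the cathode and I₂/I⁻ is the anode.
E°cell = +2.87 − (+0.54) = +2.33 V; balancing electrons gives n = 2.
ΔG° = −nFE°cell = −(2)(96485)(+2.33) J/mol = −450 kJ/mol.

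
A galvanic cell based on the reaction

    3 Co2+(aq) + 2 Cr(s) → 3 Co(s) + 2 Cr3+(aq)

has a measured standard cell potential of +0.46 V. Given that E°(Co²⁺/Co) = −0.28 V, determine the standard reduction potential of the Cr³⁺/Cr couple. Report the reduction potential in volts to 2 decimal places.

In the reaction as written the Co²⁺/Co couple is reduced (cathode) and Cr³⁺/Cr is oxidized (anode), so E°cell = E°(Co²⁺/Co) − E°(Cr³⁺/Cr).
E°(Cr³⁺/Cr) = E°(cathode) − E°cell = −0.28 − (+0.46) = −0.74 V.

−0.74 V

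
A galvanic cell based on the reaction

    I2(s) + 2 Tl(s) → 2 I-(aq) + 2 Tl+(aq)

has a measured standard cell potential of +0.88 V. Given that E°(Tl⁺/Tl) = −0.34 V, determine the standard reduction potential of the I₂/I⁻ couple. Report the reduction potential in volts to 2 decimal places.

+0.54 V

In the reaction as written the I₂/I⁻ couple is reduced (cathode) and Tl⁺/Tl is oxidized (anode), so E°cell = E°(I₂/I⁻) − E°(Tl⁺/Tl).
E°(I₂/I⁻) = E°cell + E°(anode) = +0.88 + (−0.34) = +0.54 V.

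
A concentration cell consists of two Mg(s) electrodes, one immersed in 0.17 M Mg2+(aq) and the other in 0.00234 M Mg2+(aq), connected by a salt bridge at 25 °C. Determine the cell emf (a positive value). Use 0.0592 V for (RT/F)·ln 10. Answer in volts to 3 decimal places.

0.055 V

For a concentration cell E°cell = 0, since both electrodes use the same couple.
The compartment with the higher Mg2+(aq) concentration (0.17 M) acts as the cathode; ions are reduced there and produced at the dilute (0.00234 M) anode.
With n = 2, Ecell = −(0.0592/2)·log([dilute]/[conc]) = −(0.0592/2)·log(0.00234/0.17) = +0.055 V.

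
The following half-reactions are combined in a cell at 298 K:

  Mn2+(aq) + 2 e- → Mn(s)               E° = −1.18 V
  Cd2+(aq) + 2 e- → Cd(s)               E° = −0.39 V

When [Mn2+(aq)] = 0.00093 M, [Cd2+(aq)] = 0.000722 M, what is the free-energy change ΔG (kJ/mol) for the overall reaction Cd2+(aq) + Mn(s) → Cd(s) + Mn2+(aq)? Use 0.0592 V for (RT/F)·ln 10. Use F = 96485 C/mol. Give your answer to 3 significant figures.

The standard cell potential is −0.39 − (−1.18) = +0.79 V, with n = 2 electrons in the balanced equation.
Q = [Mn2+(aq)] / [Cd2+(aq)] = 1.29, so log Q = 0.110 and E = +0.79 − (0.0592/2)(0.110) = +0.7867 V.
Then ΔG = −nFE = −2 × 96485 × +0.7867 J/mol = −152 kJ/mol.

−152 kJ/mol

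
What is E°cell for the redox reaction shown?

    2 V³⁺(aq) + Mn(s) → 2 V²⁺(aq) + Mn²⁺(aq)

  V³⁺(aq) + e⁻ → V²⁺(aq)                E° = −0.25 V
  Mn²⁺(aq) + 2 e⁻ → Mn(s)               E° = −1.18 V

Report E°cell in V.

+0.93 V

In the reaction as written, V³⁺(aq) is reduced (cathode) and Mn²⁺(aq) is produced by oxidation at the anode.
E°cell = E°(cathode) − E°(anode) = −0.25 − (−1.18) = +0.93 V.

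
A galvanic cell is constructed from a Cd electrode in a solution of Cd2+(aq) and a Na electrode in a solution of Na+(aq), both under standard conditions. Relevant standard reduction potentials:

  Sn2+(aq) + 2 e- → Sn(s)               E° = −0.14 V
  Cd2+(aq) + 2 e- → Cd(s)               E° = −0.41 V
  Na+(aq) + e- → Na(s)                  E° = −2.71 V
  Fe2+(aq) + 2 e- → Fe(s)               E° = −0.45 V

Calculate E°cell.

+2.30 V

Of the two couples in this cell, the one with the more positive reduction potential is reduced at the cathode: here that is Cd²⁺/Cd (−0.41 V); Na⁺/Na (−2.71 V) is the anode.
E°cell = E°(cathode) − E°(anode) = −0.41 − (−2.71) = +2.30 V.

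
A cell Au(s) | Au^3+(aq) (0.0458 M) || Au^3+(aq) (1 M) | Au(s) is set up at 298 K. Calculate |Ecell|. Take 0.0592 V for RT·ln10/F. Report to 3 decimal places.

0.026 V

For a concentration cell E°cell = 0, since both electrodes use the same couple.
The compartment with the higher Au^3+(aq) concentration (1 M) acts as the cathode; ions are reduced there and produced at the dilute (0.0458 M) anode.
With n = 3, Ecell = −(0.0592/3)·log([dilute]/[conc]) = −(0.0592/3)·log(0.0458/1) = +0.026 V.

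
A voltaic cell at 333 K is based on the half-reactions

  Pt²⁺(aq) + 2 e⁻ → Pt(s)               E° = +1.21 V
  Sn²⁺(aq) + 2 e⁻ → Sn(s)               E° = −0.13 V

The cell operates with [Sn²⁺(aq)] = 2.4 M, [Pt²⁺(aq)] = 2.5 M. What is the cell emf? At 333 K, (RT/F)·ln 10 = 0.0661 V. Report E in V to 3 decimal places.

+1.341 V

Since E°(Pt²⁺/Pt) > E°(Sn²⁺/Sn), Pt²⁺/Pt serves as the cathode.
E°cell = E°cat − E°an = +1.21 − (−0.13) = +1.34 V; n = 2.
For the overall reaction Pt²⁺(aq) + Sn(s) → Pt(s) + Sn²⁺(aq), Q = [Sn²⁺(aq)] / [Pt²⁺(aq)] = 0.96, giving log Q = −0.018.
By the Nernst equation, E = +1.34 − (0.0661/2)·(−0.018) = +1.341 V.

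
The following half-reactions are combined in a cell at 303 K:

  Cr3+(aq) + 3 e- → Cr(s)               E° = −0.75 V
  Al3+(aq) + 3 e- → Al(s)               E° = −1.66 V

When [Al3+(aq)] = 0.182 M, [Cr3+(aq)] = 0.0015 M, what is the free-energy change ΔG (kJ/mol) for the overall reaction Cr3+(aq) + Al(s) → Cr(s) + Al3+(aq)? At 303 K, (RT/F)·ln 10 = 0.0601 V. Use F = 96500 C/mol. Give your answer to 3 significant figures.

E°cell = −0.75 − (−1.66) = +0.91 V; the balanced reaction transfers n = 3 electrons.
The reaction quotient is [Al3+(aq)] / [Cr3+(aq)] = 121; by Nernst, E = +0.91 − (0.0601/3)(2.084) = +0.8683 V.
Then ΔG = −nFE = −3 × 96500 × +0.8683 J/mol = −251 kJ/mol.

−251 kJ/mol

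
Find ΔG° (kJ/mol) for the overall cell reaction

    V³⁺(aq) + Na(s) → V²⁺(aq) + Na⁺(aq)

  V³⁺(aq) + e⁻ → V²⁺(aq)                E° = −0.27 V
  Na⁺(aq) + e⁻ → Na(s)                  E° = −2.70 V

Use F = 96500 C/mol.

−234 kJ/mol

In the reaction as written V³⁺(aq) is reduced, so the V³⁺/V²⁺ couple is the cathode and Na⁺/Na is the anode.
E°cell = −0.27 − (−2.70) = +2.43 V; balancing electrons gives n = 1.
ΔG° = −nFE°cell = −(1)(96500)(+2.43) J/mol = −234 kJ/mol.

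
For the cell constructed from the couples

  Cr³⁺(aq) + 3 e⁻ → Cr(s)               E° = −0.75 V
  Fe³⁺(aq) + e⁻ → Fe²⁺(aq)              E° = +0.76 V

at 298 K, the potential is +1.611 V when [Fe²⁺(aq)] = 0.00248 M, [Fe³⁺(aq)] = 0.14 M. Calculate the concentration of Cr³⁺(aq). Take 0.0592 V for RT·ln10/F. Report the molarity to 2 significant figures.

With Fe³⁺/Fe²⁺ at the cathode and Cr³⁺/Cr at the anode, E°cell = +0.76 − (−0.75) = +1.51 V (n = 3).
From the Nernst equation, log Q = n(E° − E)/0.0592 = 3·(+1.51 − (+1.611))/0.0592 = −5.118.
The balanced reaction is 3 Fe³⁺(aq) + Cr(s) → 3 Fe²⁺(aq) + Cr³⁺(aq), so Q = ([Fe²⁺(aq)]^3·[Cr³⁺(aq)]) / [Fe³⁺(aq)]^3.
Solving for the unknown gives log [Cr³⁺(aq)] = 0.137, so [Cr³⁺(aq)] ≈ 1.4 M.

1.4 M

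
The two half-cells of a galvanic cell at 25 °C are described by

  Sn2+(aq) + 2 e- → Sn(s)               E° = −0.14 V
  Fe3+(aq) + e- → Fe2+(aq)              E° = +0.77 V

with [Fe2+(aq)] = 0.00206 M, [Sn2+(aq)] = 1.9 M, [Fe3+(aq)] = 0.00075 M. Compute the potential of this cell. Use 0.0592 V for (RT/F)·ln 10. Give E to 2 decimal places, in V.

Fe³⁺/Fe²⁺ is reduced (cathode, E° = +0.77 V) and Sn²⁺/Sn is oxidized (anode).
E°cell = +0.77 − (−0.14) = +0.91 V, with n = 2 electrons transferred.
For the overall reaction 2 Fe3+(aq) + Sn(s) → 2 Fe2+(aq) + Sn2+(aq), Q = ([Fe2+(aq)]^2·[Sn2+(aq)]) / [Fe3+(aq)]^2 = 14.3, giving log Q = 1.156.
E = E° − (0.0592/n)·log Q = +0.91 − (0.0592/2)(1.156) = +0.88 V.

+0.88 V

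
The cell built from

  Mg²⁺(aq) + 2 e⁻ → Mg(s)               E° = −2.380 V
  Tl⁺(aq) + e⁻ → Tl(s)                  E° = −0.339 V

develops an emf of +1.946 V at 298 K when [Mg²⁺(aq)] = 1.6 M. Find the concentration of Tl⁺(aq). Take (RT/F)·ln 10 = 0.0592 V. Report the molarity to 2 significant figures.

0.031 M

The Tl⁺/Tl couple has the larger reduction potential, so it is the cathode: E°cell = −0.339 − (−2.380) = +2.041 V and n = 2.
Rearranging E = E° − (0.0592/n)·log Q gives log Q = 2(+2.041 − (+1.946))/0.0592 = 3.209.
For 2 Tl⁺(aq) + Mg(s) → 2 Tl(s) + Mg²⁺(aq), the reaction quotient is Q = [Mg²⁺(aq)] / [Tl⁺(aq)]^2.
Solving for the unknown gives log [Tl⁺(aq)] = −1.502, so [Tl⁺(aq)] ≈ 0.031 M.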